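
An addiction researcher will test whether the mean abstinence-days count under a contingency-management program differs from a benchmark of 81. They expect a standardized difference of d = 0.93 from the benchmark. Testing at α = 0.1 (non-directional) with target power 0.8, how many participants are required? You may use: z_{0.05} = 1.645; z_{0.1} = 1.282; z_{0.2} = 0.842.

n = 8

For a one-sample test: n = ((z_{α/2} + z_β) / d)².
z_{α/2} + z_β = 1.645 + 0.842 = 2.487.
n = (2.487 / 0.93)² = 2.674² = 7.15.
Round up.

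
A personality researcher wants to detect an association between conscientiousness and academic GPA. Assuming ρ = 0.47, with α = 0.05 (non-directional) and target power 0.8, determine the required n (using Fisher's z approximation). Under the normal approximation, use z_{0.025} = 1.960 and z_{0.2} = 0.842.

n = 34

Fisher's z: C = ½·ln((1+r)/(1−r)) = ½·ln(2.7736) = 0.5101.
n = ((z_{α/2} + z_β)/C)² + 3.
(1.960 + 0.842) / 0.5101 = 2.802 / 0.5101 = 5.493.
n = 5.493² + 3 = 30.17 + 3 = 33.2.
Round up.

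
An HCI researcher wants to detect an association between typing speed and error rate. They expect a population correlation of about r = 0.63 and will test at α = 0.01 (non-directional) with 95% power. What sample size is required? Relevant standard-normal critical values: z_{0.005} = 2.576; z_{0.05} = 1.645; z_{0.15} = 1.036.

n = 36

Fisher's z: C = ½·ln((1+r)/(1−r)) = ½·ln(4.4054) = 0.7414.
n = ((z_{α/2} + z_β)/C)² + 3.
(2.576 + 1.645) / 0.7414 = 4.221 / 0.7414 = 5.693.
n = 5.693² + 3 = 32.41 + 3 = 35.4.
Round up.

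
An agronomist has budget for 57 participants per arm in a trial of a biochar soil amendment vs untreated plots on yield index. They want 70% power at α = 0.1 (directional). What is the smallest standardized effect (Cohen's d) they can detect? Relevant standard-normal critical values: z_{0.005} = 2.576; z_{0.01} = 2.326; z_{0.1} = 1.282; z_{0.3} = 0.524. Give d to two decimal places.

d_min ≈ 0.34

For two independent groups of n = 57 each: d_min = (z_{α} + z_β)·√(2/n).
z-sum = 1.282 + 0.524 = 1.806.
d_min = 1.806 × √(2/57) = 1.806 × 0.1873 = 0.338.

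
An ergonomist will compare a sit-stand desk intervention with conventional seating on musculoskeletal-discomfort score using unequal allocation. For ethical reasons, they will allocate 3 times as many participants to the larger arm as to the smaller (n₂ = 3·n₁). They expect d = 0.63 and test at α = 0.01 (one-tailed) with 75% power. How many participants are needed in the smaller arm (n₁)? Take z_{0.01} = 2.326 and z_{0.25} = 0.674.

n₁ = 31

With allocation ratio k = n₂/n₁ = 3, Var(x̄₁−x̄₂) = σ²(1/n₁ + 1/(k·n₁)) = σ²·(k+1)/(k·n₁).
So n₁ = (1 + 1/k)·((z_{α} + z_β)/d)² = 1.333 × (3.000/0.63)².
n₁ = 1.333 × 22.68 = 30.2.
Round up: n₁ = 31, giving n₂ = 3 × 31 = 93.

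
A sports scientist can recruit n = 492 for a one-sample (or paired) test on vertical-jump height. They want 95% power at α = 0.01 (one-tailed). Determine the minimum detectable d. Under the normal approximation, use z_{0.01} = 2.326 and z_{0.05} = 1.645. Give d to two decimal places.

d_min ≈ 0.18

For a single sample (or paired design) of n = 492: d_min = (z_{α} + z_β)/√n.
z-sum = 2.326 + 1.645 = 3.971.
d_min = 3.971 / √492 = 3.971 / 22.181 = 0.179.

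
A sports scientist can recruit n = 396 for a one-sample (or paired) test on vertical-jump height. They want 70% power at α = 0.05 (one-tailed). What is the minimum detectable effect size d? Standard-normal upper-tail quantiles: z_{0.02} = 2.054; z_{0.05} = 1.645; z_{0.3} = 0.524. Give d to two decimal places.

For a single sample (or paired design) of n = 396: d_min = (z_{α} + z_β)/√n.
z-sum = 1.645 + 0.524 = 2.169.
d_min = 2.169 / √396 = 2.169 / 19.900 = 0.109.

d_min ≈ 0.11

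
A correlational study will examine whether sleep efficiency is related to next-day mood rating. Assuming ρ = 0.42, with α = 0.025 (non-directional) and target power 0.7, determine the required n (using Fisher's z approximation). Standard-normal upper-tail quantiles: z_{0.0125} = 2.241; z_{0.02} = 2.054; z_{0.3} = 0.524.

n = 42

Fisher's z: C = ½·ln((1+r)/(1−r)) = ½·ln(2.4483) = 0.4477.
n = ((z_{α/2} + z_β)/C)² + 3.
(2.241 + 0.524) / 0.4477 = 2.765 / 0.4477 = 6.176.
n = 6.176² + 3 = 38.14 + 3 = 41.1.
Round up.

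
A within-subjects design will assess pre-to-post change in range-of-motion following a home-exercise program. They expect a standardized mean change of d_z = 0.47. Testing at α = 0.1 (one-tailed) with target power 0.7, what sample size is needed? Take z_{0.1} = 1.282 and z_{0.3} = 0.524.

n = 15 pairs

For a paired (one-sample on differences) test: n = ((z_{α} + z_β) / d)².
z_{α} + z_β = 1.282 + 0.524 = 1.806.
n = (1.806 / 0.47)² = 3.843² = 14.77.
Round up.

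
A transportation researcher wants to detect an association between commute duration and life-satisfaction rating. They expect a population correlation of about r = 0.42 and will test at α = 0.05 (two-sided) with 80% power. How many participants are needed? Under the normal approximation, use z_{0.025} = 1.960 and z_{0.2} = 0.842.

Fisher's z: C = ½·ln((1+r)/(1−r)) = ½·ln(2.4483) = 0.4477.
n = ((z_{α/2} + z_β)/C)² + 3.
(1.960 + 0.842) / 0.4477 = 2.802 / 0.4477 = 6.259.
n = 6.259² + 3 = 39.17 + 3 = 42.2.
Round up.

n = 43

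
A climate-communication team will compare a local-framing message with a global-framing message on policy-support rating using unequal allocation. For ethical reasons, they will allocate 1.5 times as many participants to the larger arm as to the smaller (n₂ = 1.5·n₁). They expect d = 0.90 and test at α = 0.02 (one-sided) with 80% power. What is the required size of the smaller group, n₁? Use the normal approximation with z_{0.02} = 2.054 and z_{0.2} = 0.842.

With allocation ratio k = n₂/n₁ = 1.5, Var(x̄₁−x̄₂) = σ²(1/n₁ + 1/(k·n₁)) = σ²·(k+1)/(k·n₁).
So n₁ = (1 + 1/k)·((z_{α} + z_β)/d)² = 1.667 × (2.896/0.90)².
n₁ = 1.667 × 10.35 = 17.3.
Round up: n₁ = 18, giving n₂ = 1.5 × 18 = 27.

n₁ = 18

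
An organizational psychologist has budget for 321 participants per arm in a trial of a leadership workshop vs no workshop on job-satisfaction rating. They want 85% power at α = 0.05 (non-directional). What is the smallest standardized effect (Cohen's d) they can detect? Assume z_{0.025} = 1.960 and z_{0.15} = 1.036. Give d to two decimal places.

For two independent groups of n = 321 each: d_min = (z_{α/2} + z_β)·√(2/n).
z-sum = 1.960 + 1.036 = 2.996.
d_min = 2.996 × √(2/321) = 2.996 × 0.0789 = 0.236.

d_min ≈ 0.24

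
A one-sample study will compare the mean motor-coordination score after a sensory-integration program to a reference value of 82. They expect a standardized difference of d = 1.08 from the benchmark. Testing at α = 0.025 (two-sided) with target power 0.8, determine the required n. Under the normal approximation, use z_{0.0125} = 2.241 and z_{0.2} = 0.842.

For a one-sample test: n = ((z_{α/2} + z_β) / d)².
z_{α/2} + z_β = 2.241 + 0.842 = 3.083.
n = (3.083 / 1.08)² = 2.855² = 8.15.
Round up.

n = 9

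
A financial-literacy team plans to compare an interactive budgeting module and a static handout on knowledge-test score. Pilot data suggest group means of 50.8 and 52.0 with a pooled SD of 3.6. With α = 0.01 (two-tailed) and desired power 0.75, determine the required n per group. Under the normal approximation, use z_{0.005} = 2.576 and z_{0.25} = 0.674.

n = 191 per group

Cohen's d = |M₁ − M₂| / SD_pooled = |50.8 − 52.0| / 3.6 = 1.2 / 3.6 = 0.333.
For two independent groups with equal n: n = 2·((z_{α/2} + z_β) / d)².
z_{α/2} + z_β = 2.576 + 0.674 = 3.250.
n = 2 × (3.250 / 0.333)² = 2 × 9.760² = 2 × 95.25 = 190.5.
Round up to the next whole participant.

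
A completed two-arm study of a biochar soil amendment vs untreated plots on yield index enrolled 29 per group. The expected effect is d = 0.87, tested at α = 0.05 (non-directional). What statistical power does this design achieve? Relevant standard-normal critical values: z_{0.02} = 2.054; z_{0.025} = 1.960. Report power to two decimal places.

For two equal groups, power = Φ(d·√(n/2) − z_{α/2}).
d·√(n/2) = 0.87 × √(29/2) = 0.87 × 3.808 = 3.313.
z_β = 3.313 − 1.960 = 1.353.
Power = Φ(1.353) = 0.912.

power ≈ 0.91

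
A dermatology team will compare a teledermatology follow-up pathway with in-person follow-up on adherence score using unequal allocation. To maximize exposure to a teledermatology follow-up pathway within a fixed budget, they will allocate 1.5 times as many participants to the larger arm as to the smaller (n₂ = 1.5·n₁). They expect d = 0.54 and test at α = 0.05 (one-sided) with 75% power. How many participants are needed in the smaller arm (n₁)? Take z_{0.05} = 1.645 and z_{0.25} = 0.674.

n₁ = 31

With allocation ratio k = n₂/n₁ = 1.5, Var(x̄₁−x̄₂) = σ²(1/n₁ + 1/(k·n₁)) = σ²·(k+1)/(k·n₁).
So n₁ = (1 + 1/k)·((z_{α} + z_β)/d)² = 1.667 × (2.319/0.54)².
n₁ = 1.667 × 18.44 = 30.7.
Round up: n₁ = 31, giving n₂ = ⌈1.5 × 31⌉ = ⌈46.5⌉ = 47.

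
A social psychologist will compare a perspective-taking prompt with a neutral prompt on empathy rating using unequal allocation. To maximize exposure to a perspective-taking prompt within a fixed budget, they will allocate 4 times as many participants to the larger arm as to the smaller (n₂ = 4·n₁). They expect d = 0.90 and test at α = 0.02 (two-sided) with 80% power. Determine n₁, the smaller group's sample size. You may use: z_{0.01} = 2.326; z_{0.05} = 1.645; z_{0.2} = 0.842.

With allocation ratio k = n₂/n₁ = 4, Var(x̄₁−x̄₂) = σ²(1/n₁ + 1/(k·n₁)) = σ²·(k+1)/(k·n₁).
So n₁ = (1 + 1/k)·((z_{α/2} + z_β)/d)² = 1.250 × (3.168/0.90)².
n₁ = 1.250 × 12.39 = 15.5.
Round up: n₁ = 16, giving n₂ = 4 × 16 = 64.

n₁ = 16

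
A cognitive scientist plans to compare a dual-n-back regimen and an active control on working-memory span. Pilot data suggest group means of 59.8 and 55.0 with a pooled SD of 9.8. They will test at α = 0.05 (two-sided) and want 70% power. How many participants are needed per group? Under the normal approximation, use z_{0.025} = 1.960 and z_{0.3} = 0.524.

n = 52 per group

Cohen's d = |M₁ − M₂| / SD_pooled = |59.8 − 55.0| / 9.8 = 4.8 / 9.8 = 0.490.
For two independent groups with equal n: n = 2·((z_{α/2} + z_β) / d)².
z_{α/2} + z_β = 1.960 + 0.524 = 2.484.
n = 2 × (2.484 / 0.490)² = 2 × 5.069² = 2 × 25.70 = 51.4.
Round up to the next whole participant.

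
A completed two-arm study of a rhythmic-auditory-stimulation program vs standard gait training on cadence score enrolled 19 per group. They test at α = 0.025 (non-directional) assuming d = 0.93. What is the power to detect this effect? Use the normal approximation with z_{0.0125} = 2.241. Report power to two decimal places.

For two equal groups, power = Φ(d·√(n/2) − z_{α/2}).
d·√(n/2) = 0.93 × √(19/2) = 0.93 × 3.082 = 2.866.
z_β = 2.866 − 2.241 = 0.625.
Power = Φ(0.625) = 0.734.

power ≈ 0.73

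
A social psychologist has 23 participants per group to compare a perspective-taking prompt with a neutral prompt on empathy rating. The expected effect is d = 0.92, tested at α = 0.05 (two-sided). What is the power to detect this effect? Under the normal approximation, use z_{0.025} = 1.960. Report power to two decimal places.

power ≈ 0.88

For two equal groups, power = Φ(d·√(n/2) − z_{α/2}).
d·√(n/2) = 0.92 × √(23/2) = 0.92 × 3.391 = 3.120.
z_β = 3.120 − 1.960 = 1.160.
Power = Φ(1.160) = 0.877.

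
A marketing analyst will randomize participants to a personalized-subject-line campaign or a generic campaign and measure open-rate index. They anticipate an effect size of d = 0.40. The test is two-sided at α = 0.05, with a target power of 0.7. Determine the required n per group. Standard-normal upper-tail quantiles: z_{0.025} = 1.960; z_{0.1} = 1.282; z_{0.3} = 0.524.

n = 78 per group

For two independent groups with equal n: n = 2·((z_{α/2} + z_β) / d)².
z_{α/2} + z_β = 1.960 + 0.524 = 2.484.
n = 2 × (2.484 / 0.40)² = 2 × 6.210² = 2 × 38.56 = 77.1.
Round up to the next whole participant.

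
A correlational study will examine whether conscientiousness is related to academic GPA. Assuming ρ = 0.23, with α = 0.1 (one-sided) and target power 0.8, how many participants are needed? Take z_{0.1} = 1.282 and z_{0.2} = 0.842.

Fisher's z: C = ½·ln((1+r)/(1−r)) = ½·ln(1.5974) = 0.2342.
n = ((z_{α} + z_β)/C)² + 3.
(1.282 + 0.842) / 0.2342 = 2.124 / 0.2342 = 9.069.
n = 9.069² + 3 = 82.25 + 3 = 85.2.
Round up.

n = 86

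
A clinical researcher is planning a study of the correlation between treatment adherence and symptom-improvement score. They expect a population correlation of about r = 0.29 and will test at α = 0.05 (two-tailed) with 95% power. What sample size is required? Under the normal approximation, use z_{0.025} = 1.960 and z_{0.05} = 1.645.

n = 149

Fisher's z: C = ½·ln((1+r)/(1−r)) = ½·ln(1.8169) = 0.2986.
n = ((z_{α/2} + z_β)/C)² + 3.
(1.960 + 1.645) / 0.2986 = 3.605 / 0.2986 = 12.073.
n = 12.073² + 3 = 145.76 + 3 = 148.8.
Round up.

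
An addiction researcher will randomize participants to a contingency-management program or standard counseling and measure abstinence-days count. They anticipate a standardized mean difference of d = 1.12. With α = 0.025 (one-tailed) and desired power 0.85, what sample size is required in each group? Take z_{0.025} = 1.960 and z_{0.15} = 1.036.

n = 15 per group

For two independent groups with equal n: n = 2·((z_{α} + z_β) / d)².
z_{α} + z_β = 1.960 + 1.036 = 2.996.
n = 2 × (2.996 / 1.12)² = 2 × 2.675² = 2 × 7.16 = 14.3.
Round up to the next whole participant.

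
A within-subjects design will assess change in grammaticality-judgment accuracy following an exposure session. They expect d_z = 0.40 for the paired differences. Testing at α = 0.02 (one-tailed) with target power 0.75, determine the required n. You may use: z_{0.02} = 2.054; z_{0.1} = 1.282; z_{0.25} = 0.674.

For a paired (one-sample on differences) test: n = ((z_{α} + z_β) / d)².
z_{α} + z_β = 2.054 + 0.674 = 2.728.
n = (2.728 / 0.40)² = 6.820² = 46.51.
Round up.

n = 47 pairs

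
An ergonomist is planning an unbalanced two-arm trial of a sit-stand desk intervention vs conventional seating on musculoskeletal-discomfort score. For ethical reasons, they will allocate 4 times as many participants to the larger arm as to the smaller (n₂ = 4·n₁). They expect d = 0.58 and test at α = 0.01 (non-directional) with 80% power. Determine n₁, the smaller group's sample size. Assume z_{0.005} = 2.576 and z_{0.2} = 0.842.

With allocation ratio k = n₂/n₁ = 4, Var(x̄₁−x̄₂) = σ²(1/n₁ + 1/(k·n₁)) = σ²·(k+1)/(k·n₁).
So n₁ = (1 + 1/k)·((z_{α/2} + z_β)/d)² = 1.250 × (3.418/0.58)².
n₁ = 1.250 × 34.73 = 43.4.
Round up: n₁ = 44, giving n₂ = 4 × 44 = 176.

n₁ = 44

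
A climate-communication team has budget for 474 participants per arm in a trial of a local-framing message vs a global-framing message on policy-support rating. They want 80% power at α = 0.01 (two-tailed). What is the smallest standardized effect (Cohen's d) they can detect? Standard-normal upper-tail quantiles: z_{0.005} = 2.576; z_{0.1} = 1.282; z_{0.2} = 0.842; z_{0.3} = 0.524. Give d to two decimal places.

d_min ≈ 0.22

For two independent groups of n = 474 each: d_min = (z_{α/2} + z_β)·√(2/n).
z-sum = 2.576 + 0.842 = 3.418.
d_min = 3.418 × √(2/474) = 3.418 × 0.0650 = 0.222.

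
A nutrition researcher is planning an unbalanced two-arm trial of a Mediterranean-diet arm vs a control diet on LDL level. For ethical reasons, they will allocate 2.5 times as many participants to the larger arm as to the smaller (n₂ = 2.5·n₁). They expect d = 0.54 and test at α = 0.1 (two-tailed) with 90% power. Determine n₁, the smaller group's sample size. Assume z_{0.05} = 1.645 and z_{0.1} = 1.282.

With allocation ratio k = n₂/n₁ = 2.5, Var(x̄₁−x̄₂) = σ²(1/n₁ + 1/(k·n₁)) = σ²·(k+1)/(k·n₁).
So n₁ = (1 + 1/k)·((z_{α/2} + z_β)/d)² = 1.400 × (2.927/0.54)².
n₁ = 1.400 × 29.38 = 41.1.
Round up: n₁ = 42, giving n₂ = 2.5 × 42 = 105.

n₁ = 42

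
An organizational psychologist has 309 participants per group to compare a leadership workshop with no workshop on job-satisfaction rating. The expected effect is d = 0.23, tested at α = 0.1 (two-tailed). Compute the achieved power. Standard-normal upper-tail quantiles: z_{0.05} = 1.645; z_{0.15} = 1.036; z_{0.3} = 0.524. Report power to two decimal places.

power ≈ 0.89

For two equal groups, power = Φ(d·√(n/2) − z_{α/2}).
d·√(n/2) = 0.23 × √(309/2) = 0.23 × 12.430 = 2.859.
z_β = 2.859 − 1.645 = 1.214.
Power = Φ(1.214) = 0.888.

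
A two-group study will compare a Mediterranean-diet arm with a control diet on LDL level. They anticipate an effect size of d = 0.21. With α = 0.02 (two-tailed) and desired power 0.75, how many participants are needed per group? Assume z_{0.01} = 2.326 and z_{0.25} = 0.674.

n = 409 per group

For two independent groups with equal n: n = 2·((z_{α/2} + z_β) / d)².
z_{α/2} + z_β = 2.326 + 0.674 = 3.000.
n = 2 × (3.000 / 0.21)² = 2 × 14.286² = 2 × 204.08 = 408.2.
Round up to the next whole participant.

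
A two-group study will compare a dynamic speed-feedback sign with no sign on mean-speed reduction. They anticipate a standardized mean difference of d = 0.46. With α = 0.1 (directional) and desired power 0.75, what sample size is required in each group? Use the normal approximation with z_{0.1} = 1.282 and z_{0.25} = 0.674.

n = 37 per group

For two independent groups with equal n: n = 2·((z_{α} + z_β) / d)².
z_{α} + z_β = 1.282 + 0.674 = 1.956.
n = 2 × (1.956 / 0.46)² = 2 × 4.252² = 2 × 18.08 = 36.2.
Round up to the next whole participant.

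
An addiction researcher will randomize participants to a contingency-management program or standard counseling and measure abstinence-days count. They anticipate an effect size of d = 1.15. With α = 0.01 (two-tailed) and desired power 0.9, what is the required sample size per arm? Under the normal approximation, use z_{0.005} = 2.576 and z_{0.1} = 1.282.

For two independent groups with equal n: n = 2·((z_{α/2} + z_β) / d)².
z_{α/2} + z_β = 2.576 + 1.282 = 3.858.
n = 2 × (3.858 / 1.15)² = 2 × 3.355² = 2 × 11.25 = 22.5.
Round up to the next whole participant.

n = 23 per group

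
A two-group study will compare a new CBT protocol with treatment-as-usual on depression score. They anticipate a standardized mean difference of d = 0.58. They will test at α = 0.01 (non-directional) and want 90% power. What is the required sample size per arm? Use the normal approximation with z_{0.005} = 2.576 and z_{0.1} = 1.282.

For two independent groups with equal n: n = 2·((z_{α/2} + z_β) / d)².
z_{α/2} + z_β = 2.576 + 1.282 = 3.858.
n = 2 × (3.858 / 0.58)² = 2 × 6.652² = 2 × 44.25 = 88.5.
Round up to the next whole participant.

n = 89 per group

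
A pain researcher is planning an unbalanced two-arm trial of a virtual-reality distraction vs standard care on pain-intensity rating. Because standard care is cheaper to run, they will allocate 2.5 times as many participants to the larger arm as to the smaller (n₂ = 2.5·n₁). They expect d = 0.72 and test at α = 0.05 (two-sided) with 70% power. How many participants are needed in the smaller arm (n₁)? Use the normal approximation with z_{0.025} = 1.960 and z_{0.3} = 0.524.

With allocation ratio k = n₂/n₁ = 2.5, Var(x̄₁−x̄₂) = σ²(1/n₁ + 1/(k·n₁)) = σ²·(k+1)/(k·n₁).
So n₁ = (1 + 1/k)·((z_{α/2} + z_β)/d)² = 1.400 × (2.484/0.72)².
n₁ = 1.400 × 11.90 = 16.7.
Round up: n₁ = 17, giving n₂ = ⌈2.5 × 17⌉ = ⌈42.5⌉ = 43.

n₁ = 17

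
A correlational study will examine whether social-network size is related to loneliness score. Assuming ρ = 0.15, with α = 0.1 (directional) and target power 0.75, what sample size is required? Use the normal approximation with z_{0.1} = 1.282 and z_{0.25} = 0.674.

n = 171

Fisher's z: C = ½·ln((1+r)/(1−r)) = ½·ln(1.3529) = 0.1511.
n = ((z_{α} + z_β)/C)² + 3.
(1.282 + 0.674) / 0.1511 = 1.956 / 0.1511 = 12.945.
n = 12.945² + 3 = 167.57 + 3 = 170.6.
Round up.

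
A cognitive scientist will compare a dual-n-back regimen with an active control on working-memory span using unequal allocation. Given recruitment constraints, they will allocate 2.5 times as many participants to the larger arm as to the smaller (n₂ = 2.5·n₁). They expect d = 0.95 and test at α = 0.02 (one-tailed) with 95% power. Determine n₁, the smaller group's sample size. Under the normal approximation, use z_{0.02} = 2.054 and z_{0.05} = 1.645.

n₁ = 22

With allocation ratio k = n₂/n₁ = 2.5, Var(x̄₁−x̄₂) = σ²(1/n₁ + 1/(k·n₁)) = σ²·(k+1)/(k·n₁).
So n₁ = (1 + 1/k)·((z_{α} + z_β)/d)² = 1.400 × (3.699/0.95)².
n₁ = 1.400 × 15.16 = 21.2.
Round up: n₁ = 22, giving n₂ = 2.5 × 22 = 55.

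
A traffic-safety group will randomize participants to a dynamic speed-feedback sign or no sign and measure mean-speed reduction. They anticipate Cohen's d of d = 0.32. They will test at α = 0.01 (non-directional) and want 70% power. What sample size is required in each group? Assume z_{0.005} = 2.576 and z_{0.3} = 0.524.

n = 188 per group

For two independent groups with equal n: n = 2·((z_{α/2} + z_β) / d)².
z_{α/2} + z_β = 2.576 + 0.524 = 3.100.
n = 2 × (3.100 / 0.32)² = 2 × 9.688² = 2 × 93.85 = 187.7.
Round up to the next whole participant.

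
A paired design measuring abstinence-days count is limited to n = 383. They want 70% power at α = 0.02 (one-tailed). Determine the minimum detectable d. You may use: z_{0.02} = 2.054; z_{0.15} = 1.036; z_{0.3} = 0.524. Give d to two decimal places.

For a single sample (or paired design) of n = 383: d_min = (z_{α} + z_β)/√n.
z-sum = 2.054 + 0.524 = 2.578.
d_min = 2.578 / √383 = 2.578 / 19.570 = 0.132.

d_min ≈ 0.13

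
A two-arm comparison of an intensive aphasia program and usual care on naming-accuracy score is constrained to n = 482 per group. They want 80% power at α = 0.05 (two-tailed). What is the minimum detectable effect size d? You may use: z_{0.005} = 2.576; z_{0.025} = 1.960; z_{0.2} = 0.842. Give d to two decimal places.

d_min ≈ 0.18

For two independent groups of n = 482 each: d_min = (z_{α/2} + z_β)·√(2/n).
z-sum = 1.960 + 0.842 = 2.802.
d_min = 2.802 × √(2/482) = 2.802 × 0.0644 = 0.180.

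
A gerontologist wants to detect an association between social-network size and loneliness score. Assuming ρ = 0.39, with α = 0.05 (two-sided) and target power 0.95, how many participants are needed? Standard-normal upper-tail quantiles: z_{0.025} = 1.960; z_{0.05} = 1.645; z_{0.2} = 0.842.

Fisher's z: C = ½·ln((1+r)/(1−r)) = ½·ln(2.2787) = 0.4118.
n = ((z_{α/2} + z_β)/C)² + 3.
(1.960 + 1.645) / 0.4118 = 3.605 / 0.4118 = 8.754.
n = 8.754² + 3 = 76.64 + 3 = 79.6.
Round up.

n = 80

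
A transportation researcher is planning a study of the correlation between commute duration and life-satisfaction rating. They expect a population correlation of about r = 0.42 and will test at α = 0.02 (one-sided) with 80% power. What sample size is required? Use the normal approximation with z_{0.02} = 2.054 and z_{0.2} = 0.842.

Fisher's z: C = ½·ln((1+r)/(1−r)) = ½·ln(2.4483) = 0.4477.
n = ((z_{α} + z_β)/C)² + 3.
(2.054 + 0.842) / 0.4477 = 2.896 / 0.4477 = 6.469.
n = 6.469² + 3 = 41.84 + 3 = 44.8.
Round up.

n = 45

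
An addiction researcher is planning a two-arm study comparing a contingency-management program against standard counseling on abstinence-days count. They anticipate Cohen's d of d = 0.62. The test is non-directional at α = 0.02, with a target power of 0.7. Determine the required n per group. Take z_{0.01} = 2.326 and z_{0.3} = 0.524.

n = 43 per group

For two independent groups with equal n: n = 2·((z_{α/2} + z_β) / d)².
z_{α/2} + z_β = 2.326 + 0.524 = 2.850.
n = 2 × (2.850 / 0.62)² = 2 × 4.597² = 2 × 21.13 = 42.3.
Round up to the next whole participant.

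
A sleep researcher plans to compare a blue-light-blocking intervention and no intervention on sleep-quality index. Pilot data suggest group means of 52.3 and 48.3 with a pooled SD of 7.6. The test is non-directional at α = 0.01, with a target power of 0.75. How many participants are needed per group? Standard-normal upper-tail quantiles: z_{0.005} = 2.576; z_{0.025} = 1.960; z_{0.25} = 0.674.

Cohen's d = |M₁ − M₂| / SD_pooled = |52.3 − 48.3| / 7.6 = 4.0 / 7.6 = 0.526.
For two independent groups with equal n: n = 2·((z_{α/2} + z_β) / d)².
z_{α/2} + z_β = 2.576 + 0.674 = 3.250.
n = 2 × (3.250 / 0.526)² = 2 × 6.179² = 2 × 38.18 = 76.4.
Round up to the next whole participant.

n = 77 per group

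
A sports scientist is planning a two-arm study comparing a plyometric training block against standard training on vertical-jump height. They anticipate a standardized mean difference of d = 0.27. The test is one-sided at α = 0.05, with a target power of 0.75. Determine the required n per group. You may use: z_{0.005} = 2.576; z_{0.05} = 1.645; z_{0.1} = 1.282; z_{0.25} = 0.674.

n = 148 per group

For two independent groups with equal n: n = 2·((z_{α} + z_β) / d)².
z_{α} + z_β = 1.645 + 0.674 = 2.319.
n = 2 × (2.319 / 0.27)² = 2 × 8.589² = 2 × 73.77 = 147.5.
Round up to the next whole participant.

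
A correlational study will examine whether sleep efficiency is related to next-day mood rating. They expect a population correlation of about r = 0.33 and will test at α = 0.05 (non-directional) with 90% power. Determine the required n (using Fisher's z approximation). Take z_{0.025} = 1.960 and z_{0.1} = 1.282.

Fisher's z: C = ½·ln((1+r)/(1−r)) = ½·ln(1.9851) = 0.3428.
n = ((z_{α/2} + z_β)/C)² + 3.
(1.960 + 1.282) / 0.3428 = 3.242 / 0.3428 = 9.457.
n = 9.457² + 3 = 89.44 + 3 = 92.4.
Round up.

n = 93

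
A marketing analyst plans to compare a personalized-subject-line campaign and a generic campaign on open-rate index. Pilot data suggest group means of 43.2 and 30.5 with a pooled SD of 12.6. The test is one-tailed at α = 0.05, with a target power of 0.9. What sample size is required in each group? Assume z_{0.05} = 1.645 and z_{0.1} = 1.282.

Cohen's d = |M₁ − M₂| / SD_pooled = |43.2 − 30.5| / 12.6 = 12.7 / 12.6 = 1.008.
For two independent groups with equal n: n = 2·((z_{α} + z_β) / d)².
z_{α} + z_β = 1.645 + 1.282 = 2.927.
n = 2 × (2.927 / 1.008)² = 2 × 2.904² = 2 × 8.43 = 16.9.
Round up to the next whole participant.

n = 17 per group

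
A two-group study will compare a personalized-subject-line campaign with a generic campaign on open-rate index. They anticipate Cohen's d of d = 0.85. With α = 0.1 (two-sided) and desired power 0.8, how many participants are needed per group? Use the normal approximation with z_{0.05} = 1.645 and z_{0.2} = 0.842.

For two independent groups with equal n: n = 2·((z_{α/2} + z_β) / d)².
z_{α/2} + z_β = 1.645 + 0.842 = 2.487.
n = 2 × (2.487 / 0.85)² = 2 × 2.926² = 2 × 8.56 = 17.1.
Round up to the next whole participant.

n = 18 per group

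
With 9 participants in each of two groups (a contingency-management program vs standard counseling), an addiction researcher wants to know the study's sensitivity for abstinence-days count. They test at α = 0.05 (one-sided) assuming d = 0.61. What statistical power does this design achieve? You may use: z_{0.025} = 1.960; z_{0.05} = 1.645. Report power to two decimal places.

power ≈ 0.36

For two equal groups, power = Φ(d·√(n/2) − z_{α}).
d·√(n/2) = 0.61 × √(9/2) = 0.61 × 2.121 = 1.294.
z_β = 1.294 − 1.645 = -0.351.
Power = Φ(-0.351) = 0.363.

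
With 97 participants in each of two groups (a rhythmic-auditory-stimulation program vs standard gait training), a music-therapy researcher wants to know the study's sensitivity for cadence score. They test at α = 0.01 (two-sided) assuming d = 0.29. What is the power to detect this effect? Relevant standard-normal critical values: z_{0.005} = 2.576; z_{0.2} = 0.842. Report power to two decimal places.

For two equal groups, power = Φ(d·√(n/2) − z_{α/2}).
d·√(n/2) = 0.29 × √(97/2) = 0.29 × 6.964 = 2.020.
z_β = 2.020 − 2.576 = -0.556.
Power = Φ(-0.556) = 0.289.

power ≈ 0.29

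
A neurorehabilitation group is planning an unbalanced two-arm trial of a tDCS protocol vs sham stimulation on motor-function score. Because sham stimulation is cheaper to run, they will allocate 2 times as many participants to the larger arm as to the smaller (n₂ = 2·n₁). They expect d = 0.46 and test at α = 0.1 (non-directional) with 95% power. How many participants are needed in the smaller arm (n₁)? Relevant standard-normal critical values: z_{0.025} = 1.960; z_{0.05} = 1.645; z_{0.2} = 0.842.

With allocation ratio k = n₂/n₁ = 2, Var(x̄₁−x̄₂) = σ²(1/n₁ + 1/(k·n₁)) = σ²·(k+1)/(k·n₁).
So n₁ = (1 + 1/k)·((z_{α/2} + z_β)/d)² = 1.500 × (3.290/0.46)².
n₁ = 1.500 × 51.15 = 76.7.
Round up: n₁ = 77, giving n₂ = 2 × 77 = 154.

n₁ = 77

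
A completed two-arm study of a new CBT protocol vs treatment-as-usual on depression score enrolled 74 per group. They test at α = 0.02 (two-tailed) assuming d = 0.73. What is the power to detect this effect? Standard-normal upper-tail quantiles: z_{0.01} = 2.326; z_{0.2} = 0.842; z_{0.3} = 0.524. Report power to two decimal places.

power ≈ 0.98

For two equal groups, power = Φ(d·√(n/2) − z_{α/2}).
d·√(n/2) = 0.73 × √(74/2) = 0.73 × 6.083 = 4.440.
z_β = 4.440 − 2.326 = 2.114.
Power = Φ(2.114) = 0.983.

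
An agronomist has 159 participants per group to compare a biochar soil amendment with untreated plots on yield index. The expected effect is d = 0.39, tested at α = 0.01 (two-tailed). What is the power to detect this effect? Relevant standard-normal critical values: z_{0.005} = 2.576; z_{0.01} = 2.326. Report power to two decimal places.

For two equal groups, power = Φ(d·√(n/2) − z_{α/2}).
d·√(n/2) = 0.39 × √(159/2) = 0.39 × 8.916 = 3.477.
z_β = 3.477 − 2.576 = 0.901.
Power = Φ(0.901) = 0.816.

power ≈ 0.82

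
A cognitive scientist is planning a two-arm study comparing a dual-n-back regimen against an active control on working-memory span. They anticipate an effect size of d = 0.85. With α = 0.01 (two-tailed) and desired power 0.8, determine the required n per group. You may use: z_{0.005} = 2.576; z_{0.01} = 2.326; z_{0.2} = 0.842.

n = 33 per group

For two independent groups with equal n: n = 2·((z_{α/2} + z_β) / d)².
z_{α/2} + z_β = 2.576 + 0.842 = 3.418.
n = 2 × (3.418 / 0.85)² = 2 × 4.021² = 2 × 16.17 = 32.3.
Round up to the next whole participant.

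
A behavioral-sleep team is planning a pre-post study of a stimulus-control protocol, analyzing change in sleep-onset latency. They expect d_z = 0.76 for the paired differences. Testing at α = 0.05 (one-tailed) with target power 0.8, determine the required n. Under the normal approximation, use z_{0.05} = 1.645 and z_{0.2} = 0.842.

n = 11 pairs

For a paired (one-sample on differences) test: n = ((z_{α} + z_β) / d)².
z_{α} + z_β = 1.645 + 0.842 = 2.487.
n = (2.487 / 0.76)² = 3.272² = 10.71.
Round up.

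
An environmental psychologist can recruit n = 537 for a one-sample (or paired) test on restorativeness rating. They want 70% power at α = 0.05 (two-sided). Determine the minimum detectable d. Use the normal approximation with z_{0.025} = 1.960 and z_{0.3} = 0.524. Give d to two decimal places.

For a single sample (or paired design) of n = 537: d_min = (z_{α/2} + z_β)/√n.
z-sum = 1.960 + 0.524 = 2.484.
d_min = 2.484 / √537 = 2.484 / 23.173 = 0.107.

d_min ≈ 0.11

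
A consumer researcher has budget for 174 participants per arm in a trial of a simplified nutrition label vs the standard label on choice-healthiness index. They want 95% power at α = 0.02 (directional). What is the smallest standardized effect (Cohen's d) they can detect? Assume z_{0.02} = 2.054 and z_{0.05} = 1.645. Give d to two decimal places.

For two independent groups of n = 174 each: d_min = (z_{α} + z_β)·√(2/n).
z-sum = 2.054 + 1.645 = 3.699.
d_min = 3.699 × √(2/174) = 3.699 × 0.1072 = 0.397.

d_min ≈ 0.40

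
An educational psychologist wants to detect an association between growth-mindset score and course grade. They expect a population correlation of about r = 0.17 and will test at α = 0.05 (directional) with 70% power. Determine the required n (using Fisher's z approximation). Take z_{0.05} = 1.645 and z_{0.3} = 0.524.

n = 163

Fisher's z: C = ½·ln((1+r)/(1−r)) = ½·ln(1.4096) = 0.1717.
n = ((z_{α} + z_β)/C)² + 3.
(1.645 + 0.524) / 0.1717 = 2.169 / 0.1717 = 12.632.
n = 12.632² + 3 = 159.58 + 3 = 162.6.
Round up.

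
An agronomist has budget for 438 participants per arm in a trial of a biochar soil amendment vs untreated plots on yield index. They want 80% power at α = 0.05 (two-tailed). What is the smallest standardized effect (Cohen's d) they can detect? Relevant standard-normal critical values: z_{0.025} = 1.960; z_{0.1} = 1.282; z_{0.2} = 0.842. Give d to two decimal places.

d_min ≈ 0.19

For two independent groups of n = 438 each: d_min = (z_{α/2} + z_β)·√(2/n).
z-sum = 1.960 + 0.842 = 2.802.
d_min = 2.802 × √(2/438) = 2.802 × 0.0676 = 0.189.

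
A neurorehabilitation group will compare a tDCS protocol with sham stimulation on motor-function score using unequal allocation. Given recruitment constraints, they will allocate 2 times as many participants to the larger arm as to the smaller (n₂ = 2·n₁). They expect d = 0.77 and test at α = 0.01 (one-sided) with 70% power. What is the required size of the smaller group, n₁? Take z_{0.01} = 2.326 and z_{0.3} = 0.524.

With allocation ratio k = n₂/n₁ = 2, Var(x̄₁−x̄₂) = σ²(1/n₁ + 1/(k·n₁)) = σ²·(k+1)/(k·n₁).
So n₁ = (1 + 1/k)·((z_{α} + z_β)/d)² = 1.500 × (2.850/0.77)².
n₁ = 1.500 × 13.70 = 20.5.
Round up: n₁ = 21, giving n₂ = 2 × 21 = 42.

n₁ = 21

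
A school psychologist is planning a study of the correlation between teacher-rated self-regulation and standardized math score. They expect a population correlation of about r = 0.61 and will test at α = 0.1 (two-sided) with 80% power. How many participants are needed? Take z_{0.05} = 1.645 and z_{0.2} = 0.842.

n = 16

Fisher's z: C = ½·ln((1+r)/(1−r)) = ½·ln(4.1282) = 0.7089.
n = ((z_{α/2} + z_β)/C)² + 3.
(1.645 + 0.842) / 0.7089 = 2.487 / 0.7089 = 3.508.
n = 3.508² + 3 = 12.31 + 3 = 15.3.
Round up.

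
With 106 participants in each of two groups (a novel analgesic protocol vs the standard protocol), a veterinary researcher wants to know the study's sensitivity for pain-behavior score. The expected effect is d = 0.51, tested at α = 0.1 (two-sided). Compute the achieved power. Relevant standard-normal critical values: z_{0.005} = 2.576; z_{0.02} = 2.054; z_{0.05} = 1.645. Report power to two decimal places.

For two equal groups, power = Φ(d·√(n/2) − z_{α/2}).
d·√(n/2) = 0.51 × √(106/2) = 0.51 × 7.280 = 3.713.
z_β = 3.713 − 1.645 = 2.068.
Power = Φ(2.068) = 0.981.

power ≈ 0.98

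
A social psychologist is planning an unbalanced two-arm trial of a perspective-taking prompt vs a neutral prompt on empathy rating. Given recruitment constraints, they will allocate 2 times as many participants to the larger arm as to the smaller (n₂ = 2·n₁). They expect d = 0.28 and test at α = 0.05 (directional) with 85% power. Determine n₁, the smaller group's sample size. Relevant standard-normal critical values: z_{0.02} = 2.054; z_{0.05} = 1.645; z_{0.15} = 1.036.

With allocation ratio k = n₂/n₁ = 2, Var(x̄₁−x̄₂) = σ²(1/n₁ + 1/(k·n₁)) = σ²·(k+1)/(k·n₁).
So n₁ = (1 + 1/k)·((z_{α} + z_β)/d)² = 1.500 × (2.681/0.28)².
n₁ = 1.500 × 91.68 = 137.5.
Round up: n₁ = 138, giving n₂ = 2 × 138 = 276.

n₁ = 138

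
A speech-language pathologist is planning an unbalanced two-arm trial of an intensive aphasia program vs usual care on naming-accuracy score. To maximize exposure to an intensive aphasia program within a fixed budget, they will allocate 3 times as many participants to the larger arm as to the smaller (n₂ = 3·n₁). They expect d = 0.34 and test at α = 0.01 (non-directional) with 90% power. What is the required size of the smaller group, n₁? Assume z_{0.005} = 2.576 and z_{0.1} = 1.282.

With allocation ratio k = n₂/n₁ = 3, Var(x̄₁−x̄₂) = σ²(1/n₁ + 1/(k·n₁)) = σ²·(k+1)/(k·n₁).
So n₁ = (1 + 1/k)·((z_{α/2} + z_β)/d)² = 1.333 × (3.858/0.34)².
n₁ = 1.333 × 128.76 = 171.7.
Round up: n₁ = 172, giving n₂ = 3 × 172 = 516.

n₁ = 172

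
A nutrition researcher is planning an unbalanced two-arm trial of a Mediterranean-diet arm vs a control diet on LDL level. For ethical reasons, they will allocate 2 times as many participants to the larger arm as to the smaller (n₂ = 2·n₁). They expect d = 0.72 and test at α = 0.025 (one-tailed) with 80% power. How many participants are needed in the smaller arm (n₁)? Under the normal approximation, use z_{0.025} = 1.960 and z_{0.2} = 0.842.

With allocation ratio k = n₂/n₁ = 2, Var(x̄₁−x̄₂) = σ²(1/n₁ + 1/(k·n₁)) = σ²·(k+1)/(k·n₁).
So n₁ = (1 + 1/k)·((z_{α} + z_β)/d)² = 1.500 × (2.802/0.72)².
n₁ = 1.500 × 15.15 = 22.7.
Round up: n₁ = 23, giving n₂ = 2 × 23 = 46.

n₁ = 23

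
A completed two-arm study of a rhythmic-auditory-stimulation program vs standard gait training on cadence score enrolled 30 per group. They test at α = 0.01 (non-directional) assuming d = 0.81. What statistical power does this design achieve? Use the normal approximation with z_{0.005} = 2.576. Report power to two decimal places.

For two equal groups, power = Φ(d·√(n/2) − z_{α/2}).
d·√(n/2) = 0.81 × √(30/2) = 0.81 × 3.873 = 3.137.
z_β = 3.137 − 2.576 = 0.561.
Power = Φ(0.561) = 0.713.

power ≈ 0.71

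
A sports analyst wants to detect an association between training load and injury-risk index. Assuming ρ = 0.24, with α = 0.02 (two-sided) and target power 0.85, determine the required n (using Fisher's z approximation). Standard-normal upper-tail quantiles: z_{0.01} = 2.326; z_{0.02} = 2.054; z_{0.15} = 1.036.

Fisher's z: C = ½·ln((1+r)/(1−r)) = ½·ln(1.6316) = 0.2448.
n = ((z_{α/2} + z_β)/C)² + 3.
(2.326 + 1.036) / 0.2448 = 3.362 / 0.2448 = 13.734.
n = 13.734² + 3 = 188.61 + 3 = 191.6.
Round up.

n = 192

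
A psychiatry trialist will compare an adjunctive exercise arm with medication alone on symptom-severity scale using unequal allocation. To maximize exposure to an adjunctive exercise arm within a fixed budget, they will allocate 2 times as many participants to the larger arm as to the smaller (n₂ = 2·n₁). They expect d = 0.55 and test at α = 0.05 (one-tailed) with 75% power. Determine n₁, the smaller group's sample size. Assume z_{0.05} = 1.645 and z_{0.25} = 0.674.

With allocation ratio k = n₂/n₁ = 2, Var(x̄₁−x̄₂) = σ²(1/n₁ + 1/(k·n₁)) = σ²·(k+1)/(k·n₁).
So n₁ = (1 + 1/k)·((z_{α} + z_β)/d)² = 1.500 × (2.319/0.55)².
n₁ = 1.500 × 17.78 = 26.7.
Round up: n₁ = 27, giving n₂ = 2 × 27 = 54.

n₁ = 27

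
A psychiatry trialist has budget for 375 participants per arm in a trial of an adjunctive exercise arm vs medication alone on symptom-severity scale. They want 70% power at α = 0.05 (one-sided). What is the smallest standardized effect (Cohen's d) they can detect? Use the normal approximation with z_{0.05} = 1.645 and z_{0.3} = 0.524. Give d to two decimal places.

d_min ≈ 0.16

For two independent groups of n = 375 each: d_min = (z_{α} + z_β)·√(2/n).
z-sum = 1.645 + 0.524 = 2.169.
d_min = 2.169 × √(2/375) = 2.169 × 0.0730 = 0.158.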